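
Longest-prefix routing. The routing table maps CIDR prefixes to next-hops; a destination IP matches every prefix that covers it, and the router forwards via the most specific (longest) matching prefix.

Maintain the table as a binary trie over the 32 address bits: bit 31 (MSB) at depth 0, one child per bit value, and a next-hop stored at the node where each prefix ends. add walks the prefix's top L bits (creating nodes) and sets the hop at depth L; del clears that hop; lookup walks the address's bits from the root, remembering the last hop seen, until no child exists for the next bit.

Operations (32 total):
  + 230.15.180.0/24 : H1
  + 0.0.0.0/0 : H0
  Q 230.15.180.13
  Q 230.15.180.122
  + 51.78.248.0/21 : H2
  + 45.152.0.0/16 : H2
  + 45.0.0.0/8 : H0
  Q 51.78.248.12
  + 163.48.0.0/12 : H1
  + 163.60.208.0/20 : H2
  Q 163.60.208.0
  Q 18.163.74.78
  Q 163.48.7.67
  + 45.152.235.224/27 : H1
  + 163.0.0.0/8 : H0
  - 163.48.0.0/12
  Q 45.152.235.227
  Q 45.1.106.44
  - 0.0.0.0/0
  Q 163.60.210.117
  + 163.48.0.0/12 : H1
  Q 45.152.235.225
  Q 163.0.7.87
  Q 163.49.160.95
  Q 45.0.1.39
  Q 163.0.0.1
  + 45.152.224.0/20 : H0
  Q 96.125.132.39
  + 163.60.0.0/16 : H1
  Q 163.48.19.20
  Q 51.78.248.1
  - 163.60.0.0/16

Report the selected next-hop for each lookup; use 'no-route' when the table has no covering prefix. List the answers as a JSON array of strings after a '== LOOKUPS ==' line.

Process each operation:
  add 230.15.180.0/24 -> H1 at depth 24
  add 0.0.0.0/0 -> H0 at depth 0
  Q 230.15.180.13: descend 111001100000111110110100 ; hops seen [H0,H1] ; pick H1
  Q 230.15.180.122: descend 111001100000111110110100 ; hops seen [H0,H1] ; pick H1
  add 51.78.248.0/21 -> H2 at depth 21
  add 45.152.0.0/16 -> H2 at depth 16
  add 45.0.0.0/8 -> H0 at depth 8
  Q 51.78.248.12: descend 001100110100111011111 ; hops seen [H0,H2] ; pick H2
  add 163.48.0.0/12 -> H1 at depth 12
  add 163.60.208.0/20 -> H2 at depth 20
  Q 163.60.208.0: descend 10100011001111001101 ; hops seen [H0,H1,H2] ; pick H2
  Q 18.163.74.78: descend 00 ; hops seen [H0] ; pick H0
  Q 163.48.7.67: descend 101000110011 ; hops seen [H0,H1] ; pick H1
  add 45.152.235.224/27 -> H1 at depth 27
  add 163.0.0.0/8 -> H0 at depth 8
  del 163.48.0.0/12 (clear depth 12)
  Q 45.152.235.227: descend 001011011001100011101011111 ; hops seen [H0,H0,H2,H1] ; pick H1
  Q 45.1.106.44: descend 00101101 ; hops seen [H0,H0] ; pick H0
  del 0.0.0.0/0 (clear depth 0)
  Q 163.60.210.117: descend 10100011001111001101 ; hops seen [H0,H2] ; pick H2
  add 163.48.0.0/12 -> H1 at depth 12
  Q 45.152.235.225: descend 001011011001100011101011111 ; hops seen [H0,H2,H1] ; pick H1
  Q 163.0.7.87: descend 1010001100 ; hops seen [H0] ; pick H0
  Q 163.49.160.95: descend 101000110011 ; hops seen [H0,H1] ; pick H1
  Q 45.0.1.39: descend 00101101 ; hops seen [H0] ; pick H0
  Q 163.0.0.1: descend 1010001100 ; hops seen [H0] ; pick H0
  add 45.152.224.0/20 -> H0 at depth 20
  Q 96.125.132.39: descend 0 ; hops seen [∅] ; pick no-route
  add 163.60.0.0/16 -> H1 at depth 16
  Q 163.48.19.20: descend 101000110011 ; hops seen [H0,H1] ; pick H1
  Q 51.78.248.1: descend 001100110100111011111 ; hops seen [H2] ; pick H2
  del 163.60.0.0/16 (clear depth 16)

== LOOKUPS ==
["H1","H1","H2","H2","H0","H1","H1","H0","H2","H1","H0","H1","H0","H0","no-route","H1","H2"]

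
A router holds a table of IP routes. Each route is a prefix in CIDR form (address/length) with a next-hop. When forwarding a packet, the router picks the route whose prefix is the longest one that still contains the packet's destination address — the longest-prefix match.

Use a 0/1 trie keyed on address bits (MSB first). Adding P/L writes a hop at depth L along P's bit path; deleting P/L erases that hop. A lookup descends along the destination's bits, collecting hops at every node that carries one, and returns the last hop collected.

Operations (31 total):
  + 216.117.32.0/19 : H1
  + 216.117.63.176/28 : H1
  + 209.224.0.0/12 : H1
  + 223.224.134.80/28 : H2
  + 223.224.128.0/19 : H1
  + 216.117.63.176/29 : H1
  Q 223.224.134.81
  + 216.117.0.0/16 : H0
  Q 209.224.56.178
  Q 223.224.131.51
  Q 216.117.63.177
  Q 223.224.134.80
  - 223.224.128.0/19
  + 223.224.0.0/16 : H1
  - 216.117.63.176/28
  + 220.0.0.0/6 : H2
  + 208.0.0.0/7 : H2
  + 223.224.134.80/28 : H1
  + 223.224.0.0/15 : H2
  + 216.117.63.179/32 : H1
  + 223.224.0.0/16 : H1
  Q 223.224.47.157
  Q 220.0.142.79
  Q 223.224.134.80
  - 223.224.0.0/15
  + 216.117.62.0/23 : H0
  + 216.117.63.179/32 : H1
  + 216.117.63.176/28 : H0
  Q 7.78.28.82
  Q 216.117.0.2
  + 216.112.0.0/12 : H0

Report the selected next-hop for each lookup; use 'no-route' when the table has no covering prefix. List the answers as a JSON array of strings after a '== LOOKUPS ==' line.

Apply in order:
  add 216.117.32.0/19 -> H1 at depth 19
  add 216.117.63.176/28 -> H1 at depth 28
  add 209.224.0.0/12 -> H1 at depth 12
  add 223.224.134.80/28 -> H2 at depth 28
  add 223.224.128.0/19 -> H1 at depth 19
  add 216.117.63.176/29 -> H1 at depth 29
  ? 223.224.134.81  path d0:-→d1:-→d2:-→d3:-→d4:-→d5:-→d6:-→d7:-→d8:-→d9:-→d10:-→d11:-→d12:-→d13:-→d14:-→d15:-→d16:-→d17:-→d18:-→d19:H1→d20:-→d21:-→d22:-→d23:-→d24:-→d25:-→d26:-→d27:-→d28:H2  best=H2
  add 216.117.0.0/16 -> H0 at depth 16
  ? 209.224.56.178  path d0:-→d1:-→d2:-→d3:-→d4:-→d5:-→d6:-→d7:-→d8:-→d9:-→d10:-→d11:-→d12:H1  best=H1
  ? 223.224.131.51  path d0:-→d1:-→d2:-→d3:-→d4:-→d5:-→d6:-→d7:-→d8:-→d9:-→d10:-→d11:-→d12:-→d13:-→d14:-→d15:-→d16:-→d17:-→d18:-→d19:H1→d20:-→d21:-  best=H1
  ? 216.117.63.177  path d0:-→d1:-→d2:-→d3:-→d4:-→d5:-→d6:-→d7:-→d8:-→d9:-→d10:-→d11:-→d12:-→d13:-→d14:-→d15:-→d16:H0→d17:-→d18:-→d19:H1→d20:-→d21:-→d22:-→d23:-→d24:-→d25:-→d26:-→d27:-→d28:H1→d29:H1  best=H1
  ? 223.224.134.80  path d0:-→d1:-→d2:-→d3:-→d4:-→d5:-→d6:-→d7:-→d8:-→d9:-→d10:-→d11:-→d12:-→d13:-→d14:-→d15:-→d16:-→d17:-→d18:-→d19:H1→d20:-→d21:-→d22:-→d23:-→d24:-→d25:-→d26:-→d27:-→d28:H2  best=H2
  - 223.224.128.0/19 clear@19
  add 223.224.0.0/16 -> H1 at depth 16
  - 216.117.63.176/28 clear@28
  add 220.0.0.0/6 -> H2 at depth 6
  add 208.0.0.0/7 -> H2 at depth 7
  add 223.224.134.80/28 -> H1 at depth 28
  add 223.224.0.0/15 -> H2 at depth 15
  add 216.117.63.179/32 -> H1 at depth 32
  add 223.224.0.0/16 -> H1 at depth 16
  ? 223.224.47.157  path d0:-→d1:-→d2:-→d3:-→d4:-→d5:-→d6:H2→d7:-→d8:-→d9:-→d10:-→d11:-→d12:-→d13:-→d14:-→d15:H2→d16:H1  best=H1
  ? 220.0.142.79  path d0:-→d1:-→d2:-→d3:-→d4:-→d5:-→d6:H2  best=H2
  ? 223.224.134.80  path d0:-→d1:-→d2:-→d3:-→d4:-→d5:-→d6:H2→d7:-→d8:-→d9:-→d10:-→d11:-→d12:-→d13:-→d14:-→d15:H2→d16:H1→d17:-→d18:-→d19:-→d20:-→d21:-→d22:-→d23:-→d24:-→d25:-→d26:-→d27:-→d28:H1  best=H1
  - 223.224.0.0/15 clear@15
  add 216.117.62.0/23 -> H0 at depth 23
  add 216.117.63.179/32 -> H1 at depth 32
  add 216.117.63.176/28 -> H0 at depth 28
  ? 7.78.28.82  path d0:-  best=no-route
  ? 216.117.0.2  path d0:-→d1:-→d2:-→d3:-→d4:-→d5:-→d6:-→d7:-→d8:-→d9:-→d10:-→d11:-→d12:-→d13:-→d14:-→d15:-→d16:H0→d17:-→d18:-  best=H0
  add 216.112.0.0/12 -> H0 at depth 12

== LOOKUPS ==
["H2","H1","H1","H1","H2","H1","H2","H1","no-route","H0"]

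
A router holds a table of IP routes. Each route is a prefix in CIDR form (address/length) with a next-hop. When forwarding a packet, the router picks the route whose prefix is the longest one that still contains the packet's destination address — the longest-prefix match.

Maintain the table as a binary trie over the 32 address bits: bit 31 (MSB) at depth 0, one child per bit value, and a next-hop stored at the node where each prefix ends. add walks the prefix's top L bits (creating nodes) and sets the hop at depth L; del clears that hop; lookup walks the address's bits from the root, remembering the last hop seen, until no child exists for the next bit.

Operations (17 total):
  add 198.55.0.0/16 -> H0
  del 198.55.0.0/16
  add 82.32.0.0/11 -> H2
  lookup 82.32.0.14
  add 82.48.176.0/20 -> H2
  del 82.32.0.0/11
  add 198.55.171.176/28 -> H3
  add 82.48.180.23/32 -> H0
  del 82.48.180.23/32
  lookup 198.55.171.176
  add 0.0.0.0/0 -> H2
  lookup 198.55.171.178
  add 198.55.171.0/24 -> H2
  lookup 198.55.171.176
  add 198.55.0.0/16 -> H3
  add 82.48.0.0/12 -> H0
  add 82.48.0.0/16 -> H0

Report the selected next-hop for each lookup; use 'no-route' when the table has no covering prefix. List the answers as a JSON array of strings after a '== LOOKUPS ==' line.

Apply in order:
  add 198.55.0.0/16 -> H0 at depth 16
  - 198.55.0.0/16 clear@16
  add 82.32.0.0/11 -> H2 at depth 11
  lookup 82.32.0.14: bits 01010010001 walk d0:-→d1:-→d2:-→d3:-→d4:-→d5:-→d6:-→d7:-→d8:-→d9:-→d10:-→d11:H2 -> H2
  add 82.48.176.0/20 -> H2 at depth 20
  - 82.32.0.0/11 clear@11
  add 198.55.171.176/28 -> H3 at depth 28
  add 82.48.180.23/32 -> H0 at depth 32
  - 82.48.180.23/32 clear@32
  lookup 198.55.171.176: bits 1100011000110111101010111011 walk d0:-→d1:-→d2:-→d3:-→d4:-→d5:-→d6:-→d7:-→d8:-→d9:-→d10:-→d11:-→d12:-→d13:-→d14:-→d15:-→d16:-→d17:-→d18:-→d19:-→d20:-→d21:-→d22:-→d23:-→d24:-→d25:-→d26:-→d27:-→d28:H3 -> H3
  add 0.0.0.0/0 -> H2 at depth 0
  lookup 198.55.171.178: bits 1100011000110111101010111011 walk d0:H2→d1:-→d2:-→d3:-→d4:-→d5:-→d6:-→d7:-→d8:-→d9:-→d10:-→d11:-→d12:-→d13:-→d14:-→d15:-→d16:-→d17:-→d18:-→d19:-→d20:-→d21:-→d22:-→d23:-→d24:-→d25:-→d26:-→d27:-→d28:H3 -> H3
  add 198.55.171.0/24 -> H2 at depth 24
  lookup 198.55.171.176: bits 1100011000110111101010111011 walk d0:H2→d1:-→d2:-→d3:-→d4:-→d5:-→d6:-→d7:-→d8:-→d9:-→d10:-→d11:-→d12:-→d13:-→d14:-→d15:-→d16:-→d17:-→d18:-→d19:-→d20:-→d21:-→d22:-→d23:-→d24:H2→d25:-→d26:-→d27:-→d28:H3 -> H3
  add 198.55.0.0/16 -> H3 at depth 16
  add 82.48.0.0/12 -> H0 at depth 12
  add 82.48.0.0/16 -> H0 at depth 16

== LOOKUPS ==
["H2","H3","H3","H3"]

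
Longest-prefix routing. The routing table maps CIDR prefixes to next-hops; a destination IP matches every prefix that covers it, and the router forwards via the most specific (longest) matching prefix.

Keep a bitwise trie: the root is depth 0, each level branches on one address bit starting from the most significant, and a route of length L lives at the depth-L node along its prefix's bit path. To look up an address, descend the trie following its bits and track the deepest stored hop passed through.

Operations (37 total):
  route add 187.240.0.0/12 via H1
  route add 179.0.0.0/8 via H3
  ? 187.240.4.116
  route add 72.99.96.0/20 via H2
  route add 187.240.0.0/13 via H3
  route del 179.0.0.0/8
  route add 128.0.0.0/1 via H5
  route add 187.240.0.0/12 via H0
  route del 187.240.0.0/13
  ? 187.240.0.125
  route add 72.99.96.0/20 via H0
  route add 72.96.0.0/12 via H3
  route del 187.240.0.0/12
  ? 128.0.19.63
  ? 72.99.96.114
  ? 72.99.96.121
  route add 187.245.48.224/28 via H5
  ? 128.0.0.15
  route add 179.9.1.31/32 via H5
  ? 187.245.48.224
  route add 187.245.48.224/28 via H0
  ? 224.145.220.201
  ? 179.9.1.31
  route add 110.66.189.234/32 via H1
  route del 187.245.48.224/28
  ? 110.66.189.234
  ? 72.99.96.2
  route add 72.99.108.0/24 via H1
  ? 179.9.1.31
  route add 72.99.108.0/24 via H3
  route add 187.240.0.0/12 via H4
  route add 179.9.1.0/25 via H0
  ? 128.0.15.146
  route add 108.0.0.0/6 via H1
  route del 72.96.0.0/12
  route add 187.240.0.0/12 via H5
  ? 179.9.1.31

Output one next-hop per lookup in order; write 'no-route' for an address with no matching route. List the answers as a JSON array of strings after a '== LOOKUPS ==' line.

Apply in order:
  + 187.240.0.0/12 (H1) depth=12
  + 179.0.0.0/8 (H3) depth=8
  lookup 187.240.4.116: bits 101110111111 walk d0:-→d1:-→d2:-→d3:-→d4:-→d5:-→d6:-→d7:-→d8:-→d9:-→d10:-→d11:-→d12:H1 -> H1
  + 72.99.96.0/20 (H2) depth=20
  + 187.240.0.0/13 (H3) depth=13
  del 179.0.0.0/8 (clear depth 8)
  + 128.0.0.0/1 (H5) depth=1
  + 187.240.0.0/12 (H0) depth=12
  del 187.240.0.0/13 (clear depth 13)
  lookup 187.240.0.125: bits 1011101111110 walk d0:-→d1:H5→d2:-→d3:-→d4:-→d5:-→d6:-→d7:-→d8:-→d9:-→d10:-→d11:-→d12:H0→d13:- -> H0
  + 72.99.96.0/20 (H0) depth=20
  + 72.96.0.0/12 (H3) depth=12
  del 187.240.0.0/12 (clear depth 12)
  lookup 128.0.19.63: bits 10 walk d0:-→d1:H5→d2:- -> H5
  lookup 72.99.96.114: bits 01001000011000110110 walk d0:-→d1:-→d2:-→d3:-→d4:-→d5:-→d6:-→d7:-→d8:-→d9:-→d10:-→d11:-→d12:H3→d13:-→d14:-→d15:-→d16:-→d17:-→d18:-→d19:-→d20:H0 -> H0
  lookup 72.99.96.121: bits 01001000011000110110 walk d0:-→d1:-→d2:-→d3:-→d4:-→d5:-→d6:-→d7:-→d8:-→d9:-→d10:-→d11:-→d12:H3→d13:-→d14:-→d15:-→d16:-→d17:-→d18:-→d19:-→d20:H0 -> H0
  + 187.245.48.224/28 (H5) depth=28
  lookup 128.0.0.15: bits 10 walk d0:-→d1:H5→d2:- -> H5
  + 179.9.1.31/32 (H5) depth=32
  lookup 187.245.48.224: bits 1011101111110101001100001110 walk d0:-→d1:H5→d2:-→d3:-→d4:-→d5:-→d6:-→d7:-→d8:-→d9:-→d10:-→d11:-→d12:-→d13:-→d14:-→d15:-→d16:-→d17:-→d18:-→d19:-→d20:-→d21:-→d22:-→d23:-→d24:-→d25:-→d26:-→d27:-→d28:H5 -> H5
  + 187.245.48.224/28 (H0) depth=28
  lookup 224.145.220.201: bits 1 walk d0:-→d1:H5 -> H5
  lookup 179.9.1.31: bits 10110011000010010000000100011111 walk d0:-→d1:H5→d2:-→d3:-→d4:-→d5:-→d6:-→d7:-→d8:-→d9:-→d10:-→d11:-→d12:-→d13:-→d14:-→d15:-→d16:-→d17:-→d18:-→d19:-→d20:-→d21:-→d22:-→d23:-→d24:-→d25:-→d26:-→d27:-→d28:-→d29:-→d30:-→d31:-→d32:H5 -> H5
  + 110.66.189.234/32 (H1) depth=32
  del 187.245.48.224/28 (clear depth 28)
  lookup 110.66.189.234: bits 01101110010000101011110111101010 walk d0:-→d1:-→d2:-→d3:-→d4:-→d5:-→d6:-→d7:-→d8:-→d9:-→d10:-→d11:-→d12:-→d13:-→d14:-→d15:-→d16:-→d17:-→d18:-→d19:-→d20:-→d21:-→d22:-→d23:-→d24:-→d25:-→d26:-→d27:-→d28:-→d29:-→d30:-→d31:-→d32:H1 -> H1
  lookup 72.99.96.2: bits 01001000011000110110 walk d0:-→d1:-→d2:-→d3:-→d4:-→d5:-→d6:-→d7:-→d8:-→d9:-→d10:-→d11:-→d12:H3→d13:-→d14:-→d15:-→d16:-→d17:-→d18:-→d19:-→d20:H0 -> H0
  + 72.99.108.0/24 (H1) depth=24
  lookup 179.9.1.31: bits 10110011000010010000000100011111 walk d0:-→d1:H5→d2:-→d3:-→d4:-→d5:-→d6:-→d7:-→d8:-→d9:-→d10:-→d11:-→d12:-→d13:-→d14:-→d15:-→d16:-→d17:-→d18:-→d19:-→d20:-→d21:-→d22:-→d23:-→d24:-→d25:-→d26:-→d27:-→d28:-→d29:-→d30:-→d31:-→d32:H5 -> H5
  + 72.99.108.0/24 (H3) depth=24
  + 187.240.0.0/12 (H4) depth=12
  + 179.9.1.0/25 (H0) depth=25
  lookup 128.0.15.146: bits 10 walk d0:-→d1:H5→d2:- -> H5
  + 108.0.0.0/6 (H1) depth=6
  del 72.96.0.0/12 (clear depth 12)
  + 187.240.0.0/12 (H5) depth=12
  lookup 179.9.1.31: bits 10110011000010010000000100011111 walk d0:-→d1:H5→d2:-→d3:-→d4:-→d5:-→d6:-→d7:-→d8:-→d9:-→d10:-→d11:-→d12:-→d13:-→d14:-→d15:-→d16:-→d17:-→d18:-→d19:-→d20:-→d21:-→d22:-→d23:-→d24:-→d25:H0→d26:-→d27:-→d28:-→d29:-→d30:-→d31:-→d32:H5 -> H5

== LOOKUPS ==
["H1","H0","H5","H0","H0","H5","H5","H5","H5","H1","H0","H5","H5","H5"]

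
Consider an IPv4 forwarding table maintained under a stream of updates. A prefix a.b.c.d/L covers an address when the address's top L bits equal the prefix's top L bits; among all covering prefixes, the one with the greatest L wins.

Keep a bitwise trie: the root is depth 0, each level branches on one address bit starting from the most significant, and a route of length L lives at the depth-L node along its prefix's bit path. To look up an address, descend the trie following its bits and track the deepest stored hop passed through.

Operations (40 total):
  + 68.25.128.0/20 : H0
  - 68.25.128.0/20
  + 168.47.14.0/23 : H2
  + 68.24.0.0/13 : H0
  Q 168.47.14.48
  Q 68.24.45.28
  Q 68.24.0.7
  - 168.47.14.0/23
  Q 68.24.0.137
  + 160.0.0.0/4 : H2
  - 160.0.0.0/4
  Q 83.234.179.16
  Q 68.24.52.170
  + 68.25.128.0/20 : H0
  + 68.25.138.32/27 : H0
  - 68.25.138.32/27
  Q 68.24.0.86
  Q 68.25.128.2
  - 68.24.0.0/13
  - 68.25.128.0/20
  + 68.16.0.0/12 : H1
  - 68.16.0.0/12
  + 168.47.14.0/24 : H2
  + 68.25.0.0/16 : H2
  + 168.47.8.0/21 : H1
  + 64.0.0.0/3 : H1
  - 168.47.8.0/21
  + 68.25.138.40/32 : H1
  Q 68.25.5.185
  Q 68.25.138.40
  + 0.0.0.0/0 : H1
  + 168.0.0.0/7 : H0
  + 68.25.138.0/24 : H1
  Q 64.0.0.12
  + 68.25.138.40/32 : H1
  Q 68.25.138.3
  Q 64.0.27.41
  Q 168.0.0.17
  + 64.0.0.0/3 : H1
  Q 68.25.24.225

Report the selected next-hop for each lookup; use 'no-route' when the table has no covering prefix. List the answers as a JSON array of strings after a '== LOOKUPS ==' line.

Apply in order:
  + 68.25.128.0/20 (H0) depth=20
  del 68.25.128.0/20 (clear depth 20)
  + 168.47.14.0/23 (H2) depth=23
  + 68.24.0.0/13 (H0) depth=13
  lookup 168.47.14.48: bits 10101000001011110000111 walk d0:-→d1:-→d2:-→d3:-→d4:-→d5:-→d6:-→d7:-→d8:-→d9:-→d10:-→d11:-→d12:-→d13:-→d14:-→d15:-→d16:-→d17:-→d18:-→d19:-→d20:-→d21:-→d22:-→d23:H2 -> H2
  lookup 68.24.45.28: bits 010001000001100 walk d0:-→d1:-→d2:-→d3:-→d4:-→d5:-→d6:-→d7:-→d8:-→d9:-→d10:-→d11:-→d12:-→d13:H0→d14:-→d15:- -> H0
  lookup 68.24.0.7: bits 010001000001100 walk d0:-→d1:-→d2:-→d3:-→d4:-→d5:-→d6:-→d7:-→d8:-→d9:-→d10:-→d11:-→d12:-→d13:H0→d14:-→d15:- -> H0
  del 168.47.14.0/23 (clear depth 23)
  lookup 68.24.0.137: bits 010001000001100 walk d0:-→d1:-→d2:-→d3:-→d4:-→d5:-→d6:-→d7:-→d8:-→d9:-→d10:-→d11:-→d12:-→d13:H0→d14:-→d15:- -> H0
  + 160.0.0.0/4 (H2) depth=4
  del 160.0.0.0/4 (clear depth 4)
  lookup 83.234.179.16: bits 010 walk d0:-→d1:-→d2:-→d3:- -> no-route
  lookup 68.24.52.170: bits 010001000001100 walk d0:-→d1:-→d2:-→d3:-→d4:-→d5:-→d6:-→d7:-→d8:-→d9:-→d10:-→d11:-→d12:-→d13:H0→d14:-→d15:- -> H0
  + 68.25.128.0/20 (H0) depth=20
  + 68.25.138.32/27 (H0) depth=27
  del 68.25.138.32/27 (clear depth 27)
  lookup 68.24.0.86: bits 010001000001100 walk d0:-→d1:-→d2:-→d3:-→d4:-→d5:-→d6:-→d7:-→d8:-→d9:-→d10:-→d11:-→d12:-→d13:H0→d14:-→d15:- -> H0
  lookup 68.25.128.2: bits 01000100000110011000 walk d0:-→d1:-→d2:-→d3:-→d4:-→d5:-→d6:-→d7:-→d8:-→d9:-→d10:-→d11:-→d12:-→d13:H0→d14:-→d15:-→d16:-→d17:-→d18:-→d19:-→d20:H0 -> H0
  del 68.24.0.0/13 (clear depth 13)
  del 68.25.128.0/20 (clear depth 20)
  + 68.16.0.0/12 (H1) depth=12
  del 68.16.0.0/12 (clear depth 12)
  + 168.47.14.0/24 (H2) depth=24
  + 68.25.0.0/16 (H2) depth=16
  + 168.47.8.0/21 (H1) depth=21
  + 64.0.0.0/3 (H1) depth=3
  del 168.47.8.0/21 (clear depth 21)
  + 68.25.138.40/32 (H1) depth=32
  lookup 68.25.5.185: bits 0100010000011001 walk d0:-→d1:-→d2:-→d3:H1→d4:-→d5:-→d6:-→d7:-→d8:-→d9:-→d10:-→d11:-→d12:-→d13:-→d14:-→d15:-→d16:H2 -> H2
  lookup 68.25.138.40: bits 01000100000110011000101000101000 walk d0:-→d1:-→d2:-→d3:H1→d4:-→d5:-→d6:-→d7:-→d8:-→d9:-→d10:-→d11:-→d12:-→d13:-→d14:-→d15:-→d16:H2→d17:-→d18:-→d19:-→d20:-→d21:-→d22:-→d23:-→d24:-→d25:-→d26:-→d27:-→d28:-→d29:-→d30:-→d31:-→d32:H1 -> H1
  + 0.0.0.0/0 (H1) depth=0
  + 168.0.0.0/7 (H0) depth=7
  + 68.25.138.0/24 (H1) depth=24
  lookup 64.0.0.12: bits 01000 walk d0:H1→d1:-→d2:-→d3:H1→d4:-→d5:- -> H1
  + 68.25.138.40/32 (H1) depth=32
  lookup 68.25.138.3: bits 01000100000110011000101000 walk d0:H1→d1:-→d2:-→d3:H1→d4:-→d5:-→d6:-→d7:-→d8:-→d9:-→d10:-→d11:-→d12:-→d13:-→d14:-→d15:-→d16:H2→d17:-→d18:-→d19:-→d20:-→d21:-→d22:-→d23:-→d24:H1→d25:-→d26:- -> H1
  lookup 64.0.27.41: bits 01000 walk d0:H1→d1:-→d2:-→d3:H1→d4:-→d5:- -> H1
  lookup 168.0.0.17: bits 1010100000 walk d0:H1→d1:-→d2:-→d3:-→d4:-→d5:-→d6:-→d7:H0→d8:-→d9:-→d10:- -> H0
  + 64.0.0.0/3 (H1) depth=3
  lookup 68.25.24.225: bits 0100010000011001 walk d0:H1→d1:-→d2:-→d3:H1→d4:-→d5:-→d6:-→d7:-→d8:-→d9:-→d10:-→d11:-→d12:-→d13:-→d14:-→d15:-→d16:H2 -> H2

== LOOKUPS ==
["H2","H0","H0","H0","no-route","H0","H0","H0","H2","H1","H1","H1","H1","H0","H2"]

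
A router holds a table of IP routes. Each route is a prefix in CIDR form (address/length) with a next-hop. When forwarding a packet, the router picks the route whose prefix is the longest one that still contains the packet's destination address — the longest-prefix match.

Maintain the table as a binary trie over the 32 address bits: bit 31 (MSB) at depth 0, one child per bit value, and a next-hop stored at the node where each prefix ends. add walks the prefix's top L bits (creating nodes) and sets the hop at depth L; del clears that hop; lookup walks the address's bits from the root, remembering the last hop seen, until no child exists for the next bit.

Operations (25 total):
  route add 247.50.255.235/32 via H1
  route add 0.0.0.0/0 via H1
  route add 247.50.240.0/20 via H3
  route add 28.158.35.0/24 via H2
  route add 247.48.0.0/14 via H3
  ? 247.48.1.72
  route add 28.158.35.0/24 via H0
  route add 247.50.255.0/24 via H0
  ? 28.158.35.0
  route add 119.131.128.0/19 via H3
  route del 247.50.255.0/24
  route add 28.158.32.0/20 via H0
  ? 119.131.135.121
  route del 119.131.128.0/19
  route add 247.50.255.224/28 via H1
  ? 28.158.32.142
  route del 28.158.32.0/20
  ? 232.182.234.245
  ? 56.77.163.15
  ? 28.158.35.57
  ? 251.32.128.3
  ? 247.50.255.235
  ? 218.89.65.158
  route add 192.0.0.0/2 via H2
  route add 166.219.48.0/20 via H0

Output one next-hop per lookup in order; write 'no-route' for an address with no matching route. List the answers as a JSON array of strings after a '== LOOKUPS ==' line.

Apply in order:
  + 247.50.255.235/32 (H1) depth=32
  + 0.0.0.0/0 (H1) depth=0
  + 247.50.240.0/20 (H3) depth=20
  + 28.158.35.0/24 (H2) depth=24
  + 247.48.0.0/14 (H3) depth=14
  lookup 247.48.1.72: bits 11110111001100 walk d0:H1→d1:-→d2:-→d3:-→d4:-→d5:-→d6:-→d7:-→d8:-→d9:-→d10:-→d11:-→d12:-→d13:-→d14:H3 -> H3
  + 28.158.35.0/24 (H0) depth=24
  + 247.50.255.0/24 (H0) depth=24
  lookup 28.158.35.0: bits 000111001001111000100011 walk d0:H1→d1:-→d2:-→d3:-→d4:-→d5:-→d6:-→d7:-→d8:-→d9:-→d10:-→d11:-→d12:-→d13:-→d14:-→d15:-→d16:-→d17:-→d18:-→d19:-→d20:-→d21:-→d22:-→d23:-→d24:H0 -> H0
  + 119.131.128.0/19 (H3) depth=19
  - 247.50.255.0/24 clear@24
  + 28.158.32.0/20 (H0) depth=20
  lookup 119.131.135.121: bits 0111011110000011100 walk d0:H1→d1:-→d2:-→d3:-→d4:-→d5:-→d6:-→d7:-→d8:-→d9:-→d10:-→d11:-→d12:-→d13:-→d14:-→d15:-→d16:-→d17:-→d18:-→d19:H3 -> H3
  - 119.131.128.0/19 clear@19
  + 247.50.255.224/28 (H1) depth=28
  lookup 28.158.32.142: bits 0001110010011110001000 walk d0:H1→d1:-→d2:-→d3:-→d4:-→d5:-→d6:-→d7:-→d8:-→d9:-→d10:-→d11:-→d12:-→d13:-→d14:-→d15:-→d16:-→d17:-→d18:-→d19:-→d20:H0→d21:-→d22:- -> H0
  - 28.158.32.0/20 clear@20
  lookup 232.182.234.245: bits 111 walk d0:H1→d1:-→d2:-→d3:- -> H1
  lookup 56.77.163.15: bits 00 walk d0:H1→d1:-→d2:- -> H1
  lookup 28.158.35.57: bits 000111001001111000100011 walk d0:H1→d1:-→d2:-→d3:-→d4:-→d5:-→d6:-→d7:-→d8:-→d9:-→d10:-→d11:-→d12:-→d13:-→d14:-→d15:-→d16:-→d17:-→d18:-→d19:-→d20:-→d21:-→d22:-→d23:-→d24:H0 -> H0
  lookup 251.32.128.3: bits 1111 walk d0:H1→d1:-→d2:-→d3:-→d4:- -> H1
  lookup 247.50.255.235: bits 11110111001100101111111111101011 walk d0:H1→d1:-→d2:-→d3:-→d4:-→d5:-→d6:-→d7:-→d8:-→d9:-→d10:-→d11:-→d12:-→d13:-→d14:H3→d15:-→d16:-→d17:-→d18:-→d19:-→d20:H3→d21:-→d22:-→d23:-→d24:-→d25:-→d26:-→d27:-→d28:H1→d29:-→d30:-→d31:-→d32:H1 -> H1
  lookup 218.89.65.158: bits 11 walk d0:H1→d1:-→d2:- -> H1
  + 192.0.0.0/2 (H2) depth=2
  + 166.219.48.0/20 (H0) depth=20

== LOOKUPS ==
["H3","H0","H3","H0","H1","H1","H0","H1","H1","H1"]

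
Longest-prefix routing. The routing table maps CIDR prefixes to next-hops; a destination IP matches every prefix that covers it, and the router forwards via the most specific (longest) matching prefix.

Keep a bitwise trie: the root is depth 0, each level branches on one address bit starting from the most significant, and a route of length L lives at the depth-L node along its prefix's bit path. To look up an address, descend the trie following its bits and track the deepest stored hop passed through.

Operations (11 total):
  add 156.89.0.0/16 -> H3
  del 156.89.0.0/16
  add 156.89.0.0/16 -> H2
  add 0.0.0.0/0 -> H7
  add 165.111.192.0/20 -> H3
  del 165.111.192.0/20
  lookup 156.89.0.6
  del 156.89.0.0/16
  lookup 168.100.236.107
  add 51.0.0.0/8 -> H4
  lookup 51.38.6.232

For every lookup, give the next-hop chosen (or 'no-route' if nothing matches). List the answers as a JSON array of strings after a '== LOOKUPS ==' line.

Process each operation:
  add 156.89.0.0/16 -> H3 at depth 16
  del 156.89.0.0/16 (clear depth 16)
  add 156.89.0.0/16 -> H2 at depth 16
  add 0.0.0.0/0 -> H7 at depth 0
  add 165.111.192.0/20 -> H3 at depth 20
  del 165.111.192.0/20 (clear depth 20)
  ? 156.89.0.6  path d0:H7→d1:-→d2:-→d3:-→d4:-→d5:-→d6:-→d7:-→d8:-→d9:-→d10:-→d11:-→d12:-→d13:-→d14:-→d15:-→d16:H2  best=H2
  del 156.89.0.0/16 (clear depth 16)
  ? 168.100.236.107  path d0:H7→d1:-→d2:-→d3:-→d4:-  best=H7
  add 51.0.0.0/8 -> H4 at depth 8
  ? 51.38.6.232  path d0:H7→d1:-→d2:-→d3:-→d4:-→d5:-→d6:-→d7:-→d8:H4  best=H4

== LOOKUPS ==
["H2","H7","H4"]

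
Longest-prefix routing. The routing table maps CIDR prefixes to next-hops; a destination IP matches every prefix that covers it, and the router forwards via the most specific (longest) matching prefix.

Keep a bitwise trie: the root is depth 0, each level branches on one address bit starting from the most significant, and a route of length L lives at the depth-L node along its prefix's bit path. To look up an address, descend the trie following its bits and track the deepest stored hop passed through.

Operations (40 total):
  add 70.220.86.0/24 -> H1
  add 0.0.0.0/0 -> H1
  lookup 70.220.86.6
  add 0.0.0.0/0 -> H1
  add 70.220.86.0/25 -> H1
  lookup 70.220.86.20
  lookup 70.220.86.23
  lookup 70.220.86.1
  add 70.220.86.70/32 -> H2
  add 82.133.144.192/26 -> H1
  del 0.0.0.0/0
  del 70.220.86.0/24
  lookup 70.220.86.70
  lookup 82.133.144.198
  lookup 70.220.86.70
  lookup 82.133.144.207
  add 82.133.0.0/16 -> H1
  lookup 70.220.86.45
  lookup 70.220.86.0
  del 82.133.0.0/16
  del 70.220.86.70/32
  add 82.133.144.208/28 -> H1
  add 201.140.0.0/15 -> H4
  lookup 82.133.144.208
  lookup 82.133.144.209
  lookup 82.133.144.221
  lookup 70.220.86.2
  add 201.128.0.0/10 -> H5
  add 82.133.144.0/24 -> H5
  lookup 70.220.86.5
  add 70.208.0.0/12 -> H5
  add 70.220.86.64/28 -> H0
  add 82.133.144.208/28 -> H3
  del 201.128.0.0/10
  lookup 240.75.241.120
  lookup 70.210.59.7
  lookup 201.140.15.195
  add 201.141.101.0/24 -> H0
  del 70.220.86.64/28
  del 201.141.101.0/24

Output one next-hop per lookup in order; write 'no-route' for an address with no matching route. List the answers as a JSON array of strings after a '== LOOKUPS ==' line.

Apply in order:
  + 70.220.86.0/24 (H1) depth=24
  + 0.0.0.0/0 (H1) depth=0
  ? 70.220.86.6  path d0:H1→d1:-→d2:-→d3:-→d4:-→d5:-→d6:-→d7:-→d8:-→d9:-→d10:-→d11:-→d12:-→d13:-→d14:-→d15:-→d16:-→d17:-→d18:-→d19:-→d20:-→d21:-→d22:-→d23:-→d24:H1  best=H1
  + 0.0.0.0/0 (H1) depth=0
  + 70.220.86.0/25 (H1) depth=25
  ? 70.220.86.20  path d0:H1→d1:-→d2:-→d3:-→d4:-→d5:-→d6:-→d7:-→d8:-→d9:-→d10:-→d11:-→d12:-→d13:-→d14:-→d15:-→d16:-→d17:-→d18:-→d19:-→d20:-→d21:-→d22:-→d23:-→d24:H1→d25:H1  best=H1
  ? 70.220.86.23  path d0:H1→d1:-→d2:-→d3:-→d4:-→d5:-→d6:-→d7:-→d8:-→d9:-→d10:-→d11:-→d12:-→d13:-→d14:-→d15:-→d16:-→d17:-→d18:-→d19:-→d20:-→d21:-→d22:-→d23:-→d24:H1→d25:H1  best=H1
  ? 70.220.86.1  path d0:H1→d1:-→d2:-→d3:-→d4:-→d5:-→d6:-→d7:-→d8:-→d9:-→d10:-→d11:-→d12:-→d13:-→d14:-→d15:-→d16:-→d17:-→d18:-→d19:-→d20:-→d21:-→d22:-→d23:-→d24:H1→d25:H1  best=H1
  + 70.220.86.70/32 (H2) depth=32
  + 82.133.144.192/26 (H1) depth=26
  del 0.0.0.0/0 (clear depth 0)
  del 70.220.86.0/24 (clear depth 24)
  ? 70.220.86.70  path d0:-→d1:-→d2:-→d3:-→d4:-→d5:-→d6:-→d7:-→d8:-→d9:-→d10:-→d11:-→d12:-→d13:-→d14:-→d15:-→d16:-→d17:-→d18:-→d19:-→d20:-→d21:-→d22:-→d23:-→d24:-→d25:H1→d26:-→d27:-→d28:-→d29:-→d30:-→d31:-→d32:H2  best=H2
  ? 82.133.144.198  path d0:-→d1:-→d2:-→d3:-→d4:-→d5:-→d6:-→d7:-→d8:-→d9:-→d10:-→d11:-→d12:-→d13:-→d14:-→d15:-→d16:-→d17:-→d18:-→d19:-→d20:-→d21:-→d22:-→d23:-→d24:-→d25:-→d26:H1  best=H1
  ? 70.220.86.70  path d0:-→d1:-→d2:-→d3:-→d4:-→d5:-→d6:-→d7:-→d8:-→d9:-→d10:-→d11:-→d12:-→d13:-→d14:-→d15:-→d16:-→d17:-→d18:-→d19:-→d20:-→d21:-→d22:-→d23:-→d24:-→d25:H1→d26:-→d27:-→d28:-→d29:-→d30:-→d31:-→d32:H2  best=H2
  ? 82.133.144.207  path d0:-→d1:-→d2:-→d3:-→d4:-→d5:-→d6:-→d7:-→d8:-→d9:-→d10:-→d11:-→d12:-→d13:-→d14:-→d15:-→d16:-→d17:-→d18:-→d19:-→d20:-→d21:-→d22:-→d23:-→d24:-→d25:-→d26:H1  best=H1
  + 82.133.0.0/16 (H1) depth=16
  ? 70.220.86.45  path d0:-→d1:-→d2:-→d3:-→d4:-→d5:-→d6:-→d7:-→d8:-→d9:-→d10:-→d11:-→d12:-→d13:-→d14:-→d15:-→d16:-→d17:-→d18:-→d19:-→d20:-→d21:-→d22:-→d23:-→d24:-→d25:H1  best=H1
  ? 70.220.86.0  path d0:-→d1:-→d2:-→d3:-→d4:-→d5:-→d6:-→d7:-→d8:-→d9:-→d10:-→d11:-→d12:-→d13:-→d14:-→d15:-→d16:-→d17:-→d18:-→d19:-→d20:-→d21:-→d22:-→d23:-→d24:-→d25:H1  best=H1
  del 82.133.0.0/16 (clear depth 16)
  del 70.220.86.70/32 (clear depth 32)
  + 82.133.144.208/28 (H1) depth=28
  + 201.140.0.0/15 (H4) depth=15
  ? 82.133.144.208  path d0:-→d1:-→d2:-→d3:-→d4:-→d5:-→d6:-→d7:-→d8:-→d9:-→d10:-→d11:-→d12:-→d13:-→d14:-→d15:-→d16:-→d17:-→d18:-→d19:-→d20:-→d21:-→d22:-→d23:-→d24:-→d25:-→d26:H1→d27:-→d28:H1  best=H1
  ? 82.133.144.209  path d0:-→d1:-→d2:-→d3:-→d4:-→d5:-→d6:-→d7:-→d8:-→d9:-→d10:-→d11:-→d12:-→d13:-→d14:-→d15:-→d16:-→d17:-→d18:-→d19:-→d20:-→d21:-→d22:-→d23:-→d24:-→d25:-→d26:H1→d27:-→d28:H1  best=H1
  ? 82.133.144.221  path d0:-→d1:-→d2:-→d3:-→d4:-→d5:-→d6:-→d7:-→d8:-→d9:-→d10:-→d11:-→d12:-→d13:-→d14:-→d15:-→d16:-→d17:-→d18:-→d19:-→d20:-→d21:-→d22:-→d23:-→d24:-→d25:-→d26:H1→d27:-→d28:H1  best=H1
  ? 70.220.86.2  path d0:-→d1:-→d2:-→d3:-→d4:-→d5:-→d6:-→d7:-→d8:-→d9:-→d10:-→d11:-→d12:-→d13:-→d14:-→d15:-→d16:-→d17:-→d18:-→d19:-→d20:-→d21:-→d22:-→d23:-→d24:-→d25:H1  best=H1
  + 201.128.0.0/10 (H5) depth=10
  + 82.133.144.0/24 (H5) depth=24
  ? 70.220.86.5  path d0:-→d1:-→d2:-→d3:-→d4:-→d5:-→d6:-→d7:-→d8:-→d9:-→d10:-→d11:-→d12:-→d13:-→d14:-→d15:-→d16:-→d17:-→d18:-→d19:-→d20:-→d21:-→d22:-→d23:-→d24:-→d25:H1  best=H1
  + 70.208.0.0/12 (H5) depth=12
  + 70.220.86.64/28 (H0) depth=28
  + 82.133.144.208/28 (H3) depth=28
  del 201.128.0.0/10 (clear depth 10)
  ? 240.75.241.120  path d0:-→d1:-→d2:-  best=no-route
  ? 70.210.59.7  path d0:-→d1:-→d2:-→d3:-→d4:-→d5:-→d6:-→d7:-→d8:-→d9:-→d10:-→d11:-→d12:H5  best=H5
  ? 201.140.15.195  path d0:-→d1:-→d2:-→d3:-→d4:-→d5:-→d6:-→d7:-→d8:-→d9:-→d10:-→d11:-→d12:-→d13:-→d14:-→d15:H4  best=H4
  + 201.141.101.0/24 (H0) depth=24
  del 70.220.86.64/28 (clear depth 28)
  del 201.141.101.0/24 (clear depth 24)

== LOOKUPS ==
["H1","H1","H1","H1","H2","H1","H2","H1","H1","H1","H1","H1","H1","H1","H1","no-route","H5","H4"]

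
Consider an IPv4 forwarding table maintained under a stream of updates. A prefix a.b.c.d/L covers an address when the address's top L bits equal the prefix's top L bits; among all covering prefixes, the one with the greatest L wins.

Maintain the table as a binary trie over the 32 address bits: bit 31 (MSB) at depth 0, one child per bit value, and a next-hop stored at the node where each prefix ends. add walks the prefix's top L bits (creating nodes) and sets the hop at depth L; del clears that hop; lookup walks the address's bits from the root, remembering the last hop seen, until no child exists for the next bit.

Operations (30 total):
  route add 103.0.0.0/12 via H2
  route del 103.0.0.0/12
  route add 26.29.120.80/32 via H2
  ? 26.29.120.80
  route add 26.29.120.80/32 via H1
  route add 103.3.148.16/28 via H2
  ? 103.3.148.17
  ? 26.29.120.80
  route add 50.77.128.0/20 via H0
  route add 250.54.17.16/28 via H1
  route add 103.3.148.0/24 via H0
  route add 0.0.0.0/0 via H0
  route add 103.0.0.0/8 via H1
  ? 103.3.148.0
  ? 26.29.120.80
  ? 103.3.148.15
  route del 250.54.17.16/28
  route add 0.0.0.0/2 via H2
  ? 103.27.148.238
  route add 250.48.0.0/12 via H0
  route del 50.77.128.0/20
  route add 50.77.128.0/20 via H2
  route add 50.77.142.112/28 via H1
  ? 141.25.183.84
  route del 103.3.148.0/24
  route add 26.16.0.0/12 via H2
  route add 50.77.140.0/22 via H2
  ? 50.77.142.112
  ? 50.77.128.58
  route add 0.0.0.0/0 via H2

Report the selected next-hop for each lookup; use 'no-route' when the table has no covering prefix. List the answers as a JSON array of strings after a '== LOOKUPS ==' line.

Apply in order:
  + 103.0.0.0/12 (H2) depth=12
  - 103.0.0.0/12 clear@12
  + 26.29.120.80/32 (H2) depth=32
  lookup 26.29.120.80: bits 00011010000111010111100001010000 walk d0:-→d1:-→d2:-→d3:-→d4:-→d5:-→d6:-→d7:-→d8:-→d9:-→d10:-→d11:-→d12:-→d13:-→d14:-→d15:-→d16:-→d17:-→d18:-→d19:-→d20:-→d21:-→d22:-→d23:-→d24:-→d25:-→d26:-→d27:-→d28:-→d29:-→d30:-→d31:-→d32:H2 -> H2
  + 26.29.120.80/32 (H1) depth=32
  + 103.3.148.16/28 (H2) depth=28
  lookup 103.3.148.17: bits 0110011100000011100101000001 walk d0:-→d1:-→d2:-→d3:-→d4:-→d5:-→d6:-→d7:-→d8:-→d9:-→d10:-→d11:-→d12:-→d13:-→d14:-→d15:-→d16:-→d17:-→d18:-→d19:-→d20:-→d21:-→d22:-→d23:-→d24:-→d25:-→d26:-→d27:-→d28:H2 -> H2
  lookup 26.29.120.80: bits 00011010000111010111100001010000 walk d0:-→d1:-→d2:-→d3:-→d4:-→d5:-→d6:-→d7:-→d8:-→d9:-→d10:-→d11:-→d12:-→d13:-→d14:-→d15:-→d16:-→d17:-→d18:-→d19:-→d20:-→d21:-→d22:-→d23:-→d24:-→d25:-→d26:-→d27:-→d28:-→d29:-→d30:-→d31:-→d32:H1 -> H1
  + 50.77.128.0/20 (H0) depth=20
  + 250.54.17.16/28 (H1) depth=28
  + 103.3.148.0/24 (H0) depth=24
  + 0.0.0.0/0 (H0) depth=0
  + 103.0.0.0/8 (H1) depth=8
  lookup 103.3.148.0: bits 011001110000001110010100000 walk d0:H0→d1:-→d2:-→d3:-→d4:-→d5:-→d6:-→d7:-→d8:H1→d9:-→d10:-→d11:-→d12:-→d13:-→d14:-→d15:-→d16:-→d17:-→d18:-→d19:-→d20:-→d21:-→d22:-→d23:-→d24:H0→d25:-→d26:-→d27:- -> H0
  lookup 26.29.120.80: bits 00011010000111010111100001010000 walk d0:H0→d1:-→d2:-→d3:-→d4:-→d5:-→d6:-→d7:-→d8:-→d9:-→d10:-→d11:-→d12:-→d13:-→d14:-→d15:-→d16:-→d17:-→d18:-→d19:-→d20:-→d21:-→d22:-→d23:-→d24:-→d25:-→d26:-→d27:-→d28:-→d29:-→d30:-→d31:-→d32:H1 -> H1
  lookup 103.3.148.15: bits 011001110000001110010100000 walk d0:H0→d1:-→d2:-→d3:-→d4:-→d5:-→d6:-→d7:-→d8:H1→d9:-→d10:-→d11:-→d12:-→d13:-→d14:-→d15:-→d16:-→d17:-→d18:-→d19:-→d20:-→d21:-→d22:-→d23:-→d24:H0→d25:-→d26:-→d27:- -> H0
  - 250.54.17.16/28 clear@28
  + 0.0.0.0/2 (H2) depth=2
  lookup 103.27.148.238: bits 01100111000 walk d0:H0→d1:-→d2:-→d3:-→d4:-→d5:-→d6:-→d7:-→d8:H1→d9:-→d10:-→d11:- -> H1
  + 250.48.0.0/12 (H0) depth=12
  - 50.77.128.0/20 clear@20
  + 50.77.128.0/20 (H2) depth=20
  + 50.77.142.112/28 (H1) depth=28
  lookup 141.25.183.84: bits 1 walk d0:H0→d1:- -> H0
  - 103.3.148.0/24 clear@24
  + 26.16.0.0/12 (H2) depth=12
  + 50.77.140.0/22 (H2) depth=22
  lookup 50.77.142.112: bits 0011001001001101100011100111 walk d0:H0→d1:-→d2:H2→d3:-→d4:-→d5:-→d6:-→d7:-→d8:-→d9:-→d10:-→d11:-→d12:-→d13:-→d14:-→d15:-→d16:-→d17:-→d18:-→d19:-→d20:H2→d21:-→d22:H2→d23:-→d24:-→d25:-→d26:-→d27:-→d28:H1 -> H1
  lookup 50.77.128.58: bits 00110010010011011000 walk d0:H0→d1:-→d2:H2→d3:-→d4:-→d5:-→d6:-→d7:-→d8:-→d9:-→d10:-→d11:-→d12:-→d13:-→d14:-→d15:-→d16:-→d17:-→d18:-→d19:-→d20:H2 -> H2
  + 0.0.0.0/0 (H2) depth=0

== LOOKUPS ==
["H2","H2","H1","H0","H1","H0","H1","H0","H1","H2"]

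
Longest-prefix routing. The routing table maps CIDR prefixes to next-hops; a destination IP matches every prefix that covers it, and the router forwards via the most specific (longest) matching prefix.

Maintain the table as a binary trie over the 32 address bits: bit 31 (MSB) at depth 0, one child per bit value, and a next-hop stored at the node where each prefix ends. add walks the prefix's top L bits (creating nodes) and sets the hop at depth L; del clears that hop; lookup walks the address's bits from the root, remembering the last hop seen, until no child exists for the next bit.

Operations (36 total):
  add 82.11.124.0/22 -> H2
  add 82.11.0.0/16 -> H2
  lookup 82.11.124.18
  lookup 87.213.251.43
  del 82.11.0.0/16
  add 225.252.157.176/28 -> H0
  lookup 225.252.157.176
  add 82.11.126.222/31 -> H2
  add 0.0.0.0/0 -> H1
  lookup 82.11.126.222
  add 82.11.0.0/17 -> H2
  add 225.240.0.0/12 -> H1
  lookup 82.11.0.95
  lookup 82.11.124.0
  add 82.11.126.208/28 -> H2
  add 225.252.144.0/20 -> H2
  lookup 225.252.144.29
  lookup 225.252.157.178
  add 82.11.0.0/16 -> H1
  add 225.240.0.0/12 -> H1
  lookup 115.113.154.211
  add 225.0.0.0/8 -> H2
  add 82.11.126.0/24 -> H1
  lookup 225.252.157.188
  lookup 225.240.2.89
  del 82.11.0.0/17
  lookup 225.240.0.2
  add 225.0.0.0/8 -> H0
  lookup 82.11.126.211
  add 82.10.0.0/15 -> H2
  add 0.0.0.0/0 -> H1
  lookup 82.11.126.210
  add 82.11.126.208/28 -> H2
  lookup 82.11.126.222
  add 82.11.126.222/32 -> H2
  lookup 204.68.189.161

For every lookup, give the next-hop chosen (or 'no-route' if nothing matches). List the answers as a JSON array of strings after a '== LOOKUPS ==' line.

Apply in order:
  add 82.11.124.0/22 -> H2 at depth 22
  add 82.11.0.0/16 -> H2 at depth 16
  Q 82.11.124.18: descend 0101001000001011011111 ; hops seen [H2,H2] ; pick H2
  Q 87.213.251.43: descend 01010 ; hops seen [∅] ; pick no-route
  - 82.11.0.0/16 clear@16
  add 225.252.157.176/28 -> H0 at depth 28
  Q 225.252.157.176: descend 1110000111111100100111011011 ; hops seen [H0] ; pick H0
  add 82.11.126.222/31 -> H2 at depth 31
  add 0.0.0.0/0 -> H1 at depth 0
  Q 82.11.126.222: descend 0101001000001011011111101101111 ; hops seen [H1,H2,H2] ; pick H2
  add 82.11.0.0/17 -> H2 at depth 17
  add 225.240.0.0/12 -> H1 at depth 12
  Q 82.11.0.95: descend 01010010000010110 ; hops seen [H1,H2] ; pick H2
  Q 82.11.124.0: descend 0101001000001011011111 ; hops seen [H1,H2,H2] ; pick H2
  add 82.11.126.208/28 -> H2 at depth 28
  add 225.252.144.0/20 -> H2 at depth 20
  Q 225.252.144.29: descend 11100001111111001001 ; hops seen [H1,H1,H2] ; pick H2
  Q 225.252.157.178: descend 1110000111111100100111011011 ; hops seen [H1,H1,H2,H0] ; pick H0
  add 82.11.0.0/16 -> H1 at depth 16
  add 225.240.0.0/12 -> H1 at depth 12
  Q 115.113.154.211: descend 01 ; hops seen [H1] ; pick H1
  add 225.0.0.0/8 -> H2 at depth 8
  add 82.11.126.0/24 -> H1 at depth 24
  Q 225.252.157.188: descend 1110000111111100100111011011 ; hops seen [H1,H2,H1,H2,H0] ; pick H0
  Q 225.240.2.89: descend 111000011111 ; hops seen [H1,H2,H1] ; pick H1
  - 82.11.0.0/17 clear@17
  Q 225.240.0.2: descend 111000011111 ; hops seen [H1,H2,H1] ; pick H1
  add 225.0.0.0/8 -> H0 at depth 8
  Q 82.11.126.211: descend 0101001000001011011111101101 ; hops seen [H1,H1,H2,H1,H2] ; pick H2
  add 82.10.0.0/15 -> H2 at depth 15
  add 0.0.0.0/0 -> H1 at depth 0
  Q 82.11.126.210: descend 0101001000001011011111101101 ; hops seen [H1,H2,H1,H2,H1,H2] ; pick H2
  add 82.11.126.208/28 -> H2 at depth 28
  Q 82.11.126.222: descend 0101001000001011011111101101111 ; hops seen [H1,H2,H1,H2,H1,H2,H2] ; pick H2
  add 82.11.126.222/32 -> H2 at depth 32
  Q 204.68.189.161: descend 11 ; hops seen [H1] ; pick H1

== LOOKUPS ==
["H2","no-route","H0","H2","H2","H2","H2","H0","H1","H0","H1","H1","H2","H2","H2","H1"]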